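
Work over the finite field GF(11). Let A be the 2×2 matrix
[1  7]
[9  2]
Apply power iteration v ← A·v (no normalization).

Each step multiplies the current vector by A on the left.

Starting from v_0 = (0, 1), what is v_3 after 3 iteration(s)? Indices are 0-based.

v_0 = (0, 1).
v_1 = A·v_0 = (7, 2).
v_2 = A·v_1 = (10, 1).
v_3 = A·v_2 = (6, 4).

v_3 = (6, 4)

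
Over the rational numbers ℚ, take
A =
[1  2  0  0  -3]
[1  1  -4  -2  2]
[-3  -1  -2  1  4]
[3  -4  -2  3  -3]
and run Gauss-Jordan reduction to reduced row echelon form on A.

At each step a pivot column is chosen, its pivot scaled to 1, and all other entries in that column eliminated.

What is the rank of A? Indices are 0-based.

[1] R0 /= 1  ⇒  (1, 2, 0, 0, -3)
     R1 -= 1·R0  ⇒  (0, -1, -4, -2, 5)
     R2 -= -3·R0  ⇒  (0, 5, -2, 1, -5)
     R3 -= 3·R0  ⇒  (0, -10, -2, 3, 6)
[2] R1 /= -1  ⇒  (0, 1, 4, 2, -5)
     R0 -= 2·R1  ⇒  (1, 0, -8, -4, 7)
     R2 -= 5·R1  ⇒  (0, 0, -22, -9, 20)
     R3 -= -10·R1  ⇒  (0, 0, 38, 23, -44)
[3] R2 /= -22  ⇒  (0, 0, 1, 9/22, -10/11)
     R0 -= -8·R2  ⇒  (1, 0, 0, -8/11, -3/11)
     R1 -= 4·R2  ⇒  (0, 1, 0, 4/11, -15/11)
     R3 -= 38·R2  ⇒  (0, 0, 0, 82/11, -104/11)
[4] R3 /= 82/11  ⇒  (0, 0, 0, 1, -52/41)
     R0 -= -8/11·R3  ⇒  (1, 0, 0, 0, -49/41)
     R1 -= 4/11·R3  ⇒  (0, 1, 0, 0, -37/41)
     R2 -= 9/22·R3  ⇒  (0, 0, 1, 0, -16/41)

rank = 4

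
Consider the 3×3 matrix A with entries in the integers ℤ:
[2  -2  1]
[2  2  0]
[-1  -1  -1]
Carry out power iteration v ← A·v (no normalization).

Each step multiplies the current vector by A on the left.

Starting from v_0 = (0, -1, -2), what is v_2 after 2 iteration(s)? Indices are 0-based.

v_0 = (0, -1, -2).
v_1 = A·v_0 = (0, -2, 3).
v_2 = A·v_1 = (7, -4, -1).

v_2 = (7, -4, -1)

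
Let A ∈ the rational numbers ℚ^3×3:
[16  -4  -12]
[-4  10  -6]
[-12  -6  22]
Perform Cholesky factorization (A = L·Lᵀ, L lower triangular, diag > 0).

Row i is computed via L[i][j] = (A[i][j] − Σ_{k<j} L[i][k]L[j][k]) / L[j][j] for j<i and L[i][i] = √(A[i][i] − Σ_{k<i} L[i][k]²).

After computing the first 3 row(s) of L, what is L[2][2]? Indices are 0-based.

Step 1: L[0][0] = √(16) = 4.
  L[1][0] = (-4) / L[0][0] = -1.
Step 2: L[1][1] = √(9) = 3.
  L[2][0] = (-12) / L[0][0] = -3.
  L[2][1] = (-9) / L[1][1] = -3.
Step 3: L[2][2] = √(4) = 2.

L[2][2] = 2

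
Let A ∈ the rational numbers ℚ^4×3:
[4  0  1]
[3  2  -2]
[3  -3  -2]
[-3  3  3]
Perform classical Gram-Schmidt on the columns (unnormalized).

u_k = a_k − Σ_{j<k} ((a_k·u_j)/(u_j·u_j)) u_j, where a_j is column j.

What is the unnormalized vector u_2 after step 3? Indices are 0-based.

u_2 = (885/401, -708/401, -71/802, 873/802)

Step 1: u_0 = a_0 = (4, 3, 3, -3).
Step 2: u_1 = a_1 − (-12/43)·u_0 = (48/43, 122/43, -93/43, 93/43).
Step 3: u_2 = a_2 − (-17/43)·u_0 − (269/802)·u_1 = (885/401, -708/401, -71/802, 873/802).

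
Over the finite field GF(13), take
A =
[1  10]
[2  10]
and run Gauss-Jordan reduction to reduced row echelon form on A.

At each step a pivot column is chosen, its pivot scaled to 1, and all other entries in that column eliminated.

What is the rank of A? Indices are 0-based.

pivot(0,0)=1: scale R0 → (1, 10)
  clear (1,0): R1 −= (2)R0 → (0, 3)
pivot(1,1)=3: scale R1 → (0, 1)
  clear (0,1): R0 −= (10)R1 → (1, 0)

rank = 2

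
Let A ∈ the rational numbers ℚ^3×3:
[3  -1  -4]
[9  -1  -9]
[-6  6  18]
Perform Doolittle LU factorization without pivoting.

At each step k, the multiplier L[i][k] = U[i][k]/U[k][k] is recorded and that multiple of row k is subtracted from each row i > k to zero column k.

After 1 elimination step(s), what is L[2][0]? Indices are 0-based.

L[2][0] = -2

[col 0] pivot 3
  R1 -= 3*R0 → (0, 2, 3)  (L[1][0] := 3)
  R2 -= -2*R0 → (0, 4, 10)  (L[2][0] := -2)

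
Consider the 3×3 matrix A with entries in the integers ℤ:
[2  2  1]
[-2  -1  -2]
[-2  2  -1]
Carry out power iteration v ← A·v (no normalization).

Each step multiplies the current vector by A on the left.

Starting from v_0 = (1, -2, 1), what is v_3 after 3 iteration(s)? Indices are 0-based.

v_3 = (15, -2, 57)

v_0 = (1, -2, 1).
v_1 = A·v_0 = (-1, -2, -7).
v_2 = A·v_1 = (-13, 18, 5).
v_3 = A·v_2 = (15, -2, 57).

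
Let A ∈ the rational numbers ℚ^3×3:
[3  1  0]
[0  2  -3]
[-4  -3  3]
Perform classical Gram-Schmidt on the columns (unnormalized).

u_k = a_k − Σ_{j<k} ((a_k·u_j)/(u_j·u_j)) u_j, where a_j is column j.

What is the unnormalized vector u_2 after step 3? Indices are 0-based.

u_2 = (24/125, 3/25, 18/125)

Step 1: u_0 = a_0 = (3, 0, -4).
Step 2: u_1 = a_1 − (3/5)·u_0 = (-4/5, 2, -3/5).
Step 3: u_2 = a_2 − (-12/25)·u_0 − (-39/25)·u_1 = (24/125, 3/25, 18/125).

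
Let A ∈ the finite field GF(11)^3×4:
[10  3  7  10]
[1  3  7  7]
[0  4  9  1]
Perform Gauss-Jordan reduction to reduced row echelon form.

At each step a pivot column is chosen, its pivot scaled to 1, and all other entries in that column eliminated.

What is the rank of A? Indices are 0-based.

step 1: normalize row 0 (÷10) = (1, 8, 4, 1)
  row 1: subtract 1×row0 = (0, 6, 3, 6)
step 2: normalize row 1 (÷6) = (0, 1, 6, 1)
  row 0: subtract 8×row1 = (1, 0, 0, 4)
  row 2: subtract 4×row1 = (0, 0, 7, 8)
step 3: normalize row 2 (÷7) = (0, 0, 1, 9)
  row 1: subtract 6×row2 = (0, 1, 0, 2)

rank = 3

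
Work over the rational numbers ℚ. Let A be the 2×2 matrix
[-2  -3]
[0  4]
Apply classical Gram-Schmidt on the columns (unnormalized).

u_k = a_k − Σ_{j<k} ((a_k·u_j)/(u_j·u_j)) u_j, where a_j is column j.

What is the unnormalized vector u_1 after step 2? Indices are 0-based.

Step 1: u_0 = a_0 = (-2, 0).
Step 2: u_1 = a_1 − (3/2)·u_0 = (0, 4).

u_1 = (0, 4)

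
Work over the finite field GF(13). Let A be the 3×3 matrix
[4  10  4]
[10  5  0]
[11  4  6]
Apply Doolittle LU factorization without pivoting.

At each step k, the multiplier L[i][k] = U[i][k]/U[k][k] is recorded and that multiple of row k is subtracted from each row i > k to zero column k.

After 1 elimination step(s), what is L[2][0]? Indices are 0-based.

Step 1: pivot at (0,0) is 4.
  row1 ← row1 − (9)·row0  ⇒  L[1][0]=9, U row1=(0, 6, 3)
  row2 ← row2 − (6)·row0  ⇒  L[2][0]=6, U row2=(0, 9, 8)

L[2][0] = 6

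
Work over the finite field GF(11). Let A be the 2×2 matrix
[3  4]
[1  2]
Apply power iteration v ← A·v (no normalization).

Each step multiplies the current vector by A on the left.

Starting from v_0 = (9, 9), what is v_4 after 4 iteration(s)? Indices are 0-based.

v_0 = (9, 9).
v_1 = A·v_0 = (8, 5).
v_2 = A·v_1 = (0, 7).
v_3 = A·v_2 = (6, 3).
v_4 = A·v_3 = (8, 1).

v_4 = (8, 1)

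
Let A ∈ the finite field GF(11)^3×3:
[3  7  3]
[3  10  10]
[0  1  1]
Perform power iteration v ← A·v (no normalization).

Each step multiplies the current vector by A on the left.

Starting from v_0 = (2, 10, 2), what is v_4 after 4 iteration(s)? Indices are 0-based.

v_4 = (2, 0, 5)

v_0 = (2, 10, 2).
v_1 = A·v_0 = (5, 5, 1).
v_2 = A·v_1 = (9, 9, 6).
v_3 = A·v_2 = (9, 1, 4).
v_4 = A·v_3 = (2, 0, 5).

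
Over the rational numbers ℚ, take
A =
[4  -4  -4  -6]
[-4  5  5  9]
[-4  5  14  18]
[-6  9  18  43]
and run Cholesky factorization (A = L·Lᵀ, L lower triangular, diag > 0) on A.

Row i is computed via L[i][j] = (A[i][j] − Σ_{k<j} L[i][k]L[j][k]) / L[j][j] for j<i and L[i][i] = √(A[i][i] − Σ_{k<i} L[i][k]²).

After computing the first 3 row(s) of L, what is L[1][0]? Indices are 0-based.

Step 1: L[0][0] = √(4) = 2.
  L[1][0] = (-4) / L[0][0] = -2.
Step 2: L[1][1] = √(1) = 1.
  L[2][0] = (-4) / L[0][0] = -2.
  L[2][1] = (1) / L[1][1] = 1.
Step 3: L[2][2] = √(9) = 3.

L[1][0] = -2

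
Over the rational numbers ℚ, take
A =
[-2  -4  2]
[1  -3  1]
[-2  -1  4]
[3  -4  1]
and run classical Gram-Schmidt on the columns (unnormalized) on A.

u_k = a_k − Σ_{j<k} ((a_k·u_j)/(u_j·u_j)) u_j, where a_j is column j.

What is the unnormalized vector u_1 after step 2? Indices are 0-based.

u_1 = (-41/9, -49/18, -14/9, -19/6)

Step 1: u_0 = a_0 = (-2, 1, -2, 3).
Step 2: u_1 = a_1 − (-5/18)·u_0 = (-41/9, -49/18, -14/9, -19/6).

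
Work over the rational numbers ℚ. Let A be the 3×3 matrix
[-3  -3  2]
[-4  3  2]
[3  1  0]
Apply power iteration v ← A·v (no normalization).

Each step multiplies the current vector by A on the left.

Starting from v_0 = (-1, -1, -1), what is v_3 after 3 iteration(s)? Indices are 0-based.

v_0 = (-1, -1, -1).
v_1 = A·v_0 = (4, -1, -4).
v_2 = A·v_1 = (-17, -27, 11).
v_3 = A·v_2 = (154, 9, -78).

v_3 = (154, 9, -78)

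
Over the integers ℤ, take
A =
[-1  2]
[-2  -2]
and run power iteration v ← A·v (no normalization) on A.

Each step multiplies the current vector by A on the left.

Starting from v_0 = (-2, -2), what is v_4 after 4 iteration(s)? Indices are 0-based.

v_4 = (18, 108)

v_0 = (-2, -2).
v_1 = A·v_0 = (-2, 8).
v_2 = A·v_1 = (18, -12).
v_3 = A·v_2 = (-42, -12).
v_4 = A·v_3 = (18, 108).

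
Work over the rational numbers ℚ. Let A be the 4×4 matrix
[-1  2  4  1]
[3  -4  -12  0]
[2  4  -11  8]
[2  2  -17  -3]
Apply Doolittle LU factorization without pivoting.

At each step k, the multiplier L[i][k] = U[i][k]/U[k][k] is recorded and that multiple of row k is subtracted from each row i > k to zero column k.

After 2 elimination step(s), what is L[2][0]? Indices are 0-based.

k=0: U[0][0]=-1
  eliminate (1,0): mult=-3, new row 1: (0, 2, 0, 3); set L[1][0]=-3
  eliminate (2,0): mult=-2, new row 2: (0, 8, -3, 10); set L[2][0]=-2
  eliminate (3,0): mult=-2, new row 3: (0, 6, -9, -1); set L[3][0]=-2
k=1: U[1][1]=2
  eliminate (2,1): mult=4, new row 2: (0, 0, -3, -2); set L[2][1]=4
  eliminate (3,1): mult=3, new row 3: (0, 0, -9, -10); set L[3][1]=3

L[2][0] = -2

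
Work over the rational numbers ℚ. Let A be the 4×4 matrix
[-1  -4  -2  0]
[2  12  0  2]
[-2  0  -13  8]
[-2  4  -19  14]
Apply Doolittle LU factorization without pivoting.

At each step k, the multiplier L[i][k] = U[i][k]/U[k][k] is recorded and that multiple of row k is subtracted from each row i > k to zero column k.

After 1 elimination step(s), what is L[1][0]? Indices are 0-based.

[col 0] pivot -1
  R1 -= -2*R0 → (0, 4, -4, 2)  (L[1][0] := -2)
  R2 -= 2*R0 → (0, 8, -9, 8)  (L[2][0] := 2)
  R3 -= 2*R0 → (0, 12, -15, 14)  (L[3][0] := 2)

L[1][0] = -2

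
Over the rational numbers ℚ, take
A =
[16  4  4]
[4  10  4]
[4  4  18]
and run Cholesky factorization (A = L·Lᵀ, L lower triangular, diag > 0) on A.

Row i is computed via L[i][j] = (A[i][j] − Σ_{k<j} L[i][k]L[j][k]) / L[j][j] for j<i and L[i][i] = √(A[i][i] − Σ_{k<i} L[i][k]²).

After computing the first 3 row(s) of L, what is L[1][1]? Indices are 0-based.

L[1][1] = 3

Step 1: L[0][0] = √(16) = 4.
  L[1][0] = (4) / L[0][0] = 1.
Step 2: L[1][1] = √(9) = 3.
  L[2][0] = (4) / L[0][0] = 1.
  L[2][1] = (3) / L[1][1] = 1.
Step 3: L[2][2] = √(16) = 4.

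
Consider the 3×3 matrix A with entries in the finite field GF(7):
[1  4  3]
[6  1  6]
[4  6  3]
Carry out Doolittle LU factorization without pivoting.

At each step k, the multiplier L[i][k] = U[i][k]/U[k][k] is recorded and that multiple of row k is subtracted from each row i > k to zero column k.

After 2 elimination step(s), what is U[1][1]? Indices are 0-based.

[col 0] pivot 1
  R1 -= 6*R0 → (0, 5, 2)  (L[1][0] := 6)
  R2 -= 4*R0 → (0, 4, 5)  (L[2][0] := 4)
[col 1] pivot 5
  R2 -= 5*R1 → (0, 0, 2)  (L[2][1] := 5)

U[1][1] = 5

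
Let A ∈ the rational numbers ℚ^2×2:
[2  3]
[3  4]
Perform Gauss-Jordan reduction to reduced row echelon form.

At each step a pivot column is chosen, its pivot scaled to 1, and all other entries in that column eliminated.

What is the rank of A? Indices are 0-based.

step 1: normalize row 0 (÷2) = (1, 3/2)
  row 1: subtract 3×row0 = (0, -1/2)
step 2: normalize row 1 (÷-1/2) = (0, 1)
  row 0: subtract 3/2×row1 = (1, 0)

rank = 2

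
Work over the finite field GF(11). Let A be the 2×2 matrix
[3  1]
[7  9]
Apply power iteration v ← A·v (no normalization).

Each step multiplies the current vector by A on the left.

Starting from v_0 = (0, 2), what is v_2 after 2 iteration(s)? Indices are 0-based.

v_0 = (0, 2).
v_1 = A·v_0 = (2, 7).
v_2 = A·v_1 = (2, 0).

v_2 = (2, 0)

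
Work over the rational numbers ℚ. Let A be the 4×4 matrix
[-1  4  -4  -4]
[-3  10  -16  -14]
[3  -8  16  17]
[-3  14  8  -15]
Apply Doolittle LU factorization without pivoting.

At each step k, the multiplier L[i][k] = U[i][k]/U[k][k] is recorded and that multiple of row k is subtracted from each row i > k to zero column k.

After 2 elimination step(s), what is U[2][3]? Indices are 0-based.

U[2][3] = 1

Step 1: pivot at (0,0) is -1.
  row1 ← row1 − (3)·row0  ⇒  L[1][0]=3, U row1=(0, -2, -4, -2)
  row2 ← row2 − (-3)·row0  ⇒  L[2][0]=-3, U row2=(0, 4, 4, 5)
  row3 ← row3 − (3)·row0  ⇒  L[3][0]=3, U row3=(0, 2, 20, -3)
Step 2: pivot at (1,1) is -2.
  row2 ← row2 − (-2)·row1  ⇒  L[2][1]=-2, U row2=(0, 0, -4, 1)
  row3 ← row3 − (-1)·row1  ⇒  L[3][1]=-1, U row3=(0, 0, 16, -5)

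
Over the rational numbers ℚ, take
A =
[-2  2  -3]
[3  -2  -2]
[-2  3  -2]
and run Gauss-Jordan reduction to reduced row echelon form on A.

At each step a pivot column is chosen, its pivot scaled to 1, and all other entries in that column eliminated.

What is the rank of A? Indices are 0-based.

pivot(0,0)=-2: scale R0 → (1, -1, 3/2)
  clear (1,0): R1 −= (3)R0 → (0, 1, -13/2)
  clear (2,0): R2 −= (-2)R0 → (0, 1, 1)
pivot(1,1)=1: scale R1 → (0, 1, -13/2)
  clear (0,1): R0 −= (-1)R1 → (1, 0, -5)
  clear (2,1): R2 −= (1)R1 → (0, 0, 15/2)
pivot(2,2)=15/2: scale R2 → (0, 0, 1)
  clear (0,2): R0 −= (-5)R2 → (1, 0, 0)
  clear (1,2): R1 −= (-13/2)R2 → (0, 1, 0)

rank = 3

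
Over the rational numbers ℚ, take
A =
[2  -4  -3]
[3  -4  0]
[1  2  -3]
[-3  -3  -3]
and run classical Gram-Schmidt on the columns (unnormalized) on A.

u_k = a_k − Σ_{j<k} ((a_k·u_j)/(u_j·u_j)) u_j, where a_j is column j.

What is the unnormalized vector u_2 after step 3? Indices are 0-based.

u_2 = (-292/159, 325/318, -1229/318, -79/53)

Step 1: u_0 = a_0 = (2, 3, 1, -3).
Step 2: u_1 = a_1 − (-9/23)·u_0 = (-74/23, -65/23, 55/23, -96/23).
Step 3: u_2 = a_2 − (0)·u_0 − (115/318)·u_1 = (-292/159, 325/318, -1229/318, -79/53).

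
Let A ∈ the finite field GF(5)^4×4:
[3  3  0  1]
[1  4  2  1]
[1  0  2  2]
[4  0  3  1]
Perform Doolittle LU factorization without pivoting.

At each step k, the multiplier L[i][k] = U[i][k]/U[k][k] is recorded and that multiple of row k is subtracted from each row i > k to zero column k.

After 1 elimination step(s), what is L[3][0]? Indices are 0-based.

k=0: U[0][0]=3
  eliminate (1,0): mult=2, new row 1: (0, 3, 2, 4); set L[1][0]=2
  eliminate (2,0): mult=2, new row 2: (0, 4, 2, 0); set L[2][0]=2
  eliminate (3,0): mult=3, new row 3: (0, 1, 3, 3); set L[3][0]=3

L[3][0] = 3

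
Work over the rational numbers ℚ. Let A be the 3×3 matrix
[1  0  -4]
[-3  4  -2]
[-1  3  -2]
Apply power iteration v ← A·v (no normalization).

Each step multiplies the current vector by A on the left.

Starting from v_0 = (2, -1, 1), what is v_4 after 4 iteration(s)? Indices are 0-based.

v_4 = (386, -778, -416)

v_0 = (2, -1, 1).
v_1 = A·v_0 = (-2, -12, -7).
v_2 = A·v_1 = (26, -28, -20).
v_3 = A·v_2 = (106, -150, -70).
v_4 = A·v_3 = (386, -778, -416).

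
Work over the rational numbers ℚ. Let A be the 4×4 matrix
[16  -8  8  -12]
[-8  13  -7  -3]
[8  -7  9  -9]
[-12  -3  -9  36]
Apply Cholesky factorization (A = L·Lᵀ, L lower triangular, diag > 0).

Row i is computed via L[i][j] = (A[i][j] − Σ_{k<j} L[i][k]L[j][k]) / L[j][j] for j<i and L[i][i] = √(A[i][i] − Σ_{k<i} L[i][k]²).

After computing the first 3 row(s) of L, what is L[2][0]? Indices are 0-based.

L[2][0] = 2

Step 1: L[0][0] = √(16) = 4.
  L[1][0] = (-8) / L[0][0] = -2.
Step 2: L[1][1] = √(9) = 3.
  L[2][0] = (8) / L[0][0] = 2.
  L[2][1] = (-3) / L[1][1] = -1.
Step 3: L[2][2] = √(4) = 2.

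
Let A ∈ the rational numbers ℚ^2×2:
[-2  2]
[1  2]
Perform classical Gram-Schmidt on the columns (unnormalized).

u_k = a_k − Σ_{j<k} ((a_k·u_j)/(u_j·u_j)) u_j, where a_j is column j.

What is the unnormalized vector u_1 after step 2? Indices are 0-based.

u_1 = (6/5, 12/5)

Step 1: u_0 = a_0 = (-2, 1).
Step 2: u_1 = a_1 − (-2/5)·u_0 = (6/5, 12/5).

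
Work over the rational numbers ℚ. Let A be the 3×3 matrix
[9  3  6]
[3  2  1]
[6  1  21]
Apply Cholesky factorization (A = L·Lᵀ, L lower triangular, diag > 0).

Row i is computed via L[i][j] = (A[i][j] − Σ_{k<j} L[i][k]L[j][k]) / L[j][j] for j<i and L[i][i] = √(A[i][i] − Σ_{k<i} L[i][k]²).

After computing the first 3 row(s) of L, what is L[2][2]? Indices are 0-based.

Step 1: L[0][0] = √(9) = 3.
  L[1][0] = (3) / L[0][0] = 1.
Step 2: L[1][1] = √(1) = 1.
  L[2][0] = (6) / L[0][0] = 2.
  L[2][1] = (-1) / L[1][1] = -1.
Step 3: L[2][2] = √(16) = 4.

L[2][2] = 4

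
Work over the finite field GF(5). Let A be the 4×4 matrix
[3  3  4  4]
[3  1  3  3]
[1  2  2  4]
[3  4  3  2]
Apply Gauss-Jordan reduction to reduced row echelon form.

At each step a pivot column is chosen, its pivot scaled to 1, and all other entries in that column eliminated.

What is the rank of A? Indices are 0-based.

rank = 4

[1] R0 /= 3  ⇒  (1, 1, 3, 3)
     R1 -= 3·R0  ⇒  (0, 3, 4, 4)
     R2 -= 1·R0  ⇒  (0, 1, 4, 1)
     R3 -= 3·R0  ⇒  (0, 1, 4, 3)
[2] R1 /= 3  ⇒  (0, 1, 3, 3)
     R0 -= 1·R1  ⇒  (1, 0, 0, 0)
     R2 -= 1·R1  ⇒  (0, 0, 1, 3)
     R3 -= 1·R1  ⇒  (0, 0, 1, 0)
[3] R2 /= 1  ⇒  (0, 0, 1, 3)
     R1 -= 3·R2  ⇒  (0, 1, 0, 4)
     R3 -= 1·R2  ⇒  (0, 0, 0, 2)
[4] R3 /= 2  ⇒  (0, 0, 0, 1)
     R1 -= 4·R3  ⇒  (0, 1, 0, 0)
     R2 -= 3·R3  ⇒  (0, 0, 1, 0)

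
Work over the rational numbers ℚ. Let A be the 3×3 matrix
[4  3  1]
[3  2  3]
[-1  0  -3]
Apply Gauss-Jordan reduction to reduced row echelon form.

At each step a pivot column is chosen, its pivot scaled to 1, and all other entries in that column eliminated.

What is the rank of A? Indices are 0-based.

step 1: normalize row 0 (÷4) = (1, 3/4, 1/4)
  row 1: subtract 3×row0 = (0, -1/4, 9/4)
  row 2: subtract -1×row0 = (0, 3/4, -11/4)
step 2: normalize row 1 (÷-1/4) = (0, 1, -9)
  row 0: subtract 3/4×row1 = (1, 0, 7)
  row 2: subtract 3/4×row1 = (0, 0, 4)
step 3: normalize row 2 (÷4) = (0, 0, 1)
  row 0: subtract 7×row2 = (1, 0, 0)
  row 1: subtract -9×row2 = (0, 1, 0)

rank = 3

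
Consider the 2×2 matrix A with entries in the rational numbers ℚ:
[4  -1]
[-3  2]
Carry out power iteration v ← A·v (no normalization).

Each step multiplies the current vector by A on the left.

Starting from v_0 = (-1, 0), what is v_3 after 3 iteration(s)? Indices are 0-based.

v_0 = (-1, 0).
v_1 = A·v_0 = (-4, 3).
v_2 = A·v_1 = (-19, 18).
v_3 = A·v_2 = (-94, 93).

v_3 = (-94, 93)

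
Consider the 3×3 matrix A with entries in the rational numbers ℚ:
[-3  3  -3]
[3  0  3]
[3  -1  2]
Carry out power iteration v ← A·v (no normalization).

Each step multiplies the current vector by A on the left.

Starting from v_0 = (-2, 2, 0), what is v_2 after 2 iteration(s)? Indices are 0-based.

v_2 = (-30, 12, 26)

v_0 = (-2, 2, 0).
v_1 = A·v_0 = (12, -6, -8).
v_2 = A·v_1 = (-30, 12, 26).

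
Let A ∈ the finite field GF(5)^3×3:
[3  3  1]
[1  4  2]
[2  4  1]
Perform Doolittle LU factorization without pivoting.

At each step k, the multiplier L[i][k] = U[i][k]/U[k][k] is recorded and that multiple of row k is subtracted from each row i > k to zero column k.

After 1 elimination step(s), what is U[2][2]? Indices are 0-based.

U[2][2] = 2

k=0: U[0][0]=3
  eliminate (1,0): mult=2, new row 1: (0, 3, 0); set L[1][0]=2
  eliminate (2,0): mult=4, new row 2: (0, 2, 2); set L[2][0]=4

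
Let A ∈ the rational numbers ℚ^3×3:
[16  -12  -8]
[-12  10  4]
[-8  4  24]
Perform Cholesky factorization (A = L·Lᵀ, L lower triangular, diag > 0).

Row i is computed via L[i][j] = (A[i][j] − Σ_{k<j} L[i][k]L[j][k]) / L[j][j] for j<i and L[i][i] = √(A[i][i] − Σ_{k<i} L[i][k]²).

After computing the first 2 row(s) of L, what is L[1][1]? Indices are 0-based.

Step 1: L[0][0] = √(16) = 4.
  L[1][0] = (-12) / L[0][0] = -3.
Step 2: L[1][1] = √(1) = 1.

L[1][1] = 1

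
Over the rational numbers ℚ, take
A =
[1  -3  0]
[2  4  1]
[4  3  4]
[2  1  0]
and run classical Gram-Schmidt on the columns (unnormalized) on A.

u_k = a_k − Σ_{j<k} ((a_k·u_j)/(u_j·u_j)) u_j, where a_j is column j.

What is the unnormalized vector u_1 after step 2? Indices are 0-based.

u_1 = (-94/25, 62/25, -1/25, -13/25)

Step 1: u_0 = a_0 = (1, 2, 4, 2).
Step 2: u_1 = a_1 − (19/25)·u_0 = (-94/25, 62/25, -1/25, -13/25).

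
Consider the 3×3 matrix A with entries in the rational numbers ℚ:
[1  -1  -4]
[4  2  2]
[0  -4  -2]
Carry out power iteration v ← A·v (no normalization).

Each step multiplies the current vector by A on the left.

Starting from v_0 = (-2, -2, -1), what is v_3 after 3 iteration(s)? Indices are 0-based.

v_0 = (-2, -2, -1).
v_1 = A·v_0 = (4, -14, 10).
v_2 = A·v_1 = (-22, 8, 36).
v_3 = A·v_2 = (-174, 0, -104).

v_3 = (-174, 0, -104)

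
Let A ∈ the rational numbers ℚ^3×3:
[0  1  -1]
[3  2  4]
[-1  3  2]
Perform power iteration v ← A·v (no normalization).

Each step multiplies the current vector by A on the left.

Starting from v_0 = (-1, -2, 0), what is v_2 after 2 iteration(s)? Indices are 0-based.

v_2 = (-2, -40, -29)

v_0 = (-1, -2, 0).
v_1 = A·v_0 = (-2, -7, -5).
v_2 = A·v_1 = (-2, -40, -29).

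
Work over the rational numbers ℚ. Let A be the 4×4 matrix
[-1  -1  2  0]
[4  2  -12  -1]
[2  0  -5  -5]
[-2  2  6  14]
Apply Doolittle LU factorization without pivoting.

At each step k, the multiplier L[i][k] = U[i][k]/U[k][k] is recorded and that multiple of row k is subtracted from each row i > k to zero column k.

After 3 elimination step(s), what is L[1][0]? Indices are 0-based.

Step 1: pivot at (0,0) is -1.
  row1 ← row1 − (-4)·row0  ⇒  L[1][0]=-4, U row1=(0, -2, -4, -1)
  row2 ← row2 − (-2)·row0  ⇒  L[2][0]=-2, U row2=(0, -2, -1, -5)
  row3 ← row3 − (2)·row0  ⇒  L[3][0]=2, U row3=(0, 4, 2, 14)
Step 2: pivot at (1,1) is -2.
  row2 ← row2 − (1)·row1  ⇒  L[2][1]=1, U row2=(0, 0, 3, -4)
  row3 ← row3 − (-2)·row1  ⇒  L[3][1]=-2, U row3=(0, 0, -6, 12)
Step 3: pivot at (2,2) is 3.
  row3 ← row3 − (-2)·row2  ⇒  L[3][2]=-2, U row3=(0, 0, 0, 4)

L[1][0] = -4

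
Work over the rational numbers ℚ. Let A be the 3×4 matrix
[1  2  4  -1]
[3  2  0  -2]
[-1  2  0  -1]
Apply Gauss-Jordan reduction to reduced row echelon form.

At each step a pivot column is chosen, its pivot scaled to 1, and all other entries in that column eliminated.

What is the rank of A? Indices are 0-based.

rank = 3

pivot(0,0)=1: scale R0 → (1, 2, 4, -1)
  clear (1,0): R1 −= (3)R0 → (0, -4, -12, 1)
  clear (2,0): R2 −= (-1)R0 → (0, 4, 4, -2)
pivot(1,1)=-4: scale R1 → (0, 1, 3, -1/4)
  clear (0,1): R0 −= (2)R1 → (1, 0, -2, -1/2)
  clear (2,1): R2 −= (4)R1 → (0, 0, -8, -1)
pivot(2,2)=-8: scale R2 → (0, 0, 1, 1/8)
  clear (0,2): R0 −= (-2)R2 → (1, 0, 0, -1/4)
  clear (1,2): R1 −= (3)R2 → (0, 1, 0, -5/8)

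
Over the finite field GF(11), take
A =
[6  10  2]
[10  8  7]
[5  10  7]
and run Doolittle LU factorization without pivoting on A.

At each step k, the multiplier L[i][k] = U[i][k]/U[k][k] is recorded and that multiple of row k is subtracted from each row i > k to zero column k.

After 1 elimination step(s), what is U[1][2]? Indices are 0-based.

Step 1: pivot at (0,0) is 6.
  row1 ← row1 − (9)·row0  ⇒  L[1][0]=9, U row1=(0, 6, 0)
  row2 ← row2 − (10)·row0  ⇒  L[2][0]=10, U row2=(0, 9, 9)

U[1][2] = 0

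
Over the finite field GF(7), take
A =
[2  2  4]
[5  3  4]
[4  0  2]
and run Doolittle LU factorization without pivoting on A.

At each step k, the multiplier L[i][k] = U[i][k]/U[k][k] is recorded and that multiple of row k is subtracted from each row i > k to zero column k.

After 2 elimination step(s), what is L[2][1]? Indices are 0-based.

k=0: U[0][0]=2
  eliminate (1,0): mult=6, new row 1: (0, 5, 1); set L[1][0]=6
  eliminate (2,0): mult=2, new row 2: (0, 3, 1); set L[2][0]=2
k=1: U[1][1]=5
  eliminate (2,1): mult=2, new row 2: (0, 0, 6); set L[2][1]=2

L[2][1] = 2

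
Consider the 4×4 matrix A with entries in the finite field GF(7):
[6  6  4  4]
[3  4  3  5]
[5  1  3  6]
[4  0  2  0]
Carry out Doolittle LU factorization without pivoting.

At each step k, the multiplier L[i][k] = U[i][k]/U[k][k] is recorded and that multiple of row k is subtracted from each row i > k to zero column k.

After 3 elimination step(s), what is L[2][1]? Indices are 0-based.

Step 1: pivot at (0,0) is 6.
  row1 ← row1 − (4)·row0  ⇒  L[1][0]=4, U row1=(0, 1, 1, 3)
  row2 ← row2 − (2)·row0  ⇒  L[2][0]=2, U row2=(0, 3, 2, 5)
  row3 ← row3 − (3)·row0  ⇒  L[3][0]=3, U row3=(0, 3, 4, 2)
Step 2: pivot at (1,1) is 1.
  row2 ← row2 − (3)·row1  ⇒  L[2][1]=3, U row2=(0, 0, 6, 3)
  row3 ← row3 − (3)·row1  ⇒  L[3][1]=3, U row3=(0, 0, 1, 0)
Step 3: pivot at (2,2) is 6.
  row3 ← row3 − (6)·row2  ⇒  L[3][2]=6, U row3=(0, 0, 0, 3)

L[2][1] = 3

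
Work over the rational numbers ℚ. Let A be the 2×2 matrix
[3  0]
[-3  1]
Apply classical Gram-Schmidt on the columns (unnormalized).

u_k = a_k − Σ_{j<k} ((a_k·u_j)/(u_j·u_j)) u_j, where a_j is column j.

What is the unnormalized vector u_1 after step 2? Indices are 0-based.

Step 1: u_0 = a_0 = (3, -3).
Step 2: u_1 = a_1 − (-1/6)·u_0 = (1/2, 1/2).

u_1 = (1/2, 1/2)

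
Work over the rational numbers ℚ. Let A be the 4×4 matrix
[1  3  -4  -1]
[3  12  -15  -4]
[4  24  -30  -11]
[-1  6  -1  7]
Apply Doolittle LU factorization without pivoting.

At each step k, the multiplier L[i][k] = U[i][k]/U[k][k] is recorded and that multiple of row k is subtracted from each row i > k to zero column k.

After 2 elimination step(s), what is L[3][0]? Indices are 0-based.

[col 0] pivot 1
  R1 -= 3*R0 → (0, 3, -3, -1)  (L[1][0] := 3)
  R2 -= 4*R0 → (0, 12, -14, -7)  (L[2][0] := 4)
  R3 -= -1*R0 → (0, 9, -5, 6)  (L[3][0] := -1)
[col 1] pivot 3
  R2 -= 4*R1 → (0, 0, -2, -3)  (L[2][1] := 4)
  R3 -= 3*R1 → (0, 0, 4, 9)  (L[3][1] := 3)

L[3][0] = -1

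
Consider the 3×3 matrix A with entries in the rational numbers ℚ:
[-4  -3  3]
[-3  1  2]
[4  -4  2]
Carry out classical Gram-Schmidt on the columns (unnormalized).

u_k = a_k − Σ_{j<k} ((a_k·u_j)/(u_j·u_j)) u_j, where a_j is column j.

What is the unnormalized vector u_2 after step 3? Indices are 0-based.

u_2 = (-464/1017, 1624/1017, 754/1017)

Step 1: u_0 = a_0 = (-4, -3, 4).
Step 2: u_1 = a_1 − (-7/41)·u_0 = (-151/41, 20/41, -136/41).
Step 3: u_2 = a_2 − (-10/41)·u_0 − (-685/1017)·u_1 = (-464/1017, 1624/1017, 754/1017).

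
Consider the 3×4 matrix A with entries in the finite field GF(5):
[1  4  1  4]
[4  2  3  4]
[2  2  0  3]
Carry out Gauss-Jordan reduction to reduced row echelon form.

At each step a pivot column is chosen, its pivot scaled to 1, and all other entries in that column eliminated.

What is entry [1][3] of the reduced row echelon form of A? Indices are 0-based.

M[1][3] = 2

pivot(0,0)=1: scale R0 → (1, 4, 1, 4)
  clear (1,0): R1 −= (4)R0 → (0, 1, 4, 3)
  clear (2,0): R2 −= (2)R0 → (0, 4, 3, 0)
pivot(1,1)=1: scale R1 → (0, 1, 4, 3)
  clear (0,1): R0 −= (4)R1 → (1, 0, 0, 2)
  clear (2,1): R2 −= (4)R1 → (0, 0, 2, 3)
pivot(2,2)=2: scale R2 → (0, 0, 1, 4)
  clear (1,2): R1 −= (4)R2 → (0, 1, 0, 2)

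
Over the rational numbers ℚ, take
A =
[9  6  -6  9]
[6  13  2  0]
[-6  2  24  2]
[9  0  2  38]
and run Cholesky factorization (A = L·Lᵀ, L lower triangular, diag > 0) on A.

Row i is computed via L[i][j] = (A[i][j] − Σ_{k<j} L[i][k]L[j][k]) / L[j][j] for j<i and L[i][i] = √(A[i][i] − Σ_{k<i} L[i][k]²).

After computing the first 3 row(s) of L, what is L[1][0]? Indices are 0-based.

Step 1: L[0][0] = √(9) = 3.
  L[1][0] = (6) / L[0][0] = 2.
Step 2: L[1][1] = √(9) = 3.
  L[2][0] = (-6) / L[0][0] = -2.
  L[2][1] = (6) / L[1][1] = 2.
Step 3: L[2][2] = √(16) = 4.

L[1][0] = 2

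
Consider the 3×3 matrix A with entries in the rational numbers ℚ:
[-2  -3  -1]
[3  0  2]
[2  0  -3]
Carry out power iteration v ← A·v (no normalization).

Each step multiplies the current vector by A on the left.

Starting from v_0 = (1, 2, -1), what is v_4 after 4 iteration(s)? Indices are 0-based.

v_4 = (-79, 348, -197)

v_0 = (1, 2, -1).
v_1 = A·v_0 = (-7, 1, 5).
v_2 = A·v_1 = (6, -11, -29).
v_3 = A·v_2 = (50, -40, 99).
v_4 = A·v_3 = (-79, 348, -197).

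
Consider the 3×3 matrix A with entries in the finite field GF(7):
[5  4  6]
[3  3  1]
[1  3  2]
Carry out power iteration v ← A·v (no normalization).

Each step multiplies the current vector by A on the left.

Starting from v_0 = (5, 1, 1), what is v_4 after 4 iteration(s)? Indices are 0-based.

v_0 = (5, 1, 1).
v_1 = A·v_0 = (0, 5, 3).
v_2 = A·v_1 = (3, 4, 0).
v_3 = A·v_2 = (3, 0, 1).
v_4 = A·v_3 = (0, 3, 5).

v_4 = (0, 3, 5)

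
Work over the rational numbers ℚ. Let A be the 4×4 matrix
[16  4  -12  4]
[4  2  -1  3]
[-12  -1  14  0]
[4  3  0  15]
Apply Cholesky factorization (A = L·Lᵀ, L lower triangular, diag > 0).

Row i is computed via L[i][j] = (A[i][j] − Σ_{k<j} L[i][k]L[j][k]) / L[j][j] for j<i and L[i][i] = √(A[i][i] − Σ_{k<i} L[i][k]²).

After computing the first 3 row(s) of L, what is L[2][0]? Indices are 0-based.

L[2][0] = -3

Step 1: L[0][0] = √(16) = 4.
  L[1][0] = (4) / L[0][0] = 1.
Step 2: L[1][1] = √(1) = 1.
  L[2][0] = (-12) / L[0][0] = -3.
  L[2][1] = (2) / L[1][1] = 2.
Step 3: L[2][2] = √(1) = 1.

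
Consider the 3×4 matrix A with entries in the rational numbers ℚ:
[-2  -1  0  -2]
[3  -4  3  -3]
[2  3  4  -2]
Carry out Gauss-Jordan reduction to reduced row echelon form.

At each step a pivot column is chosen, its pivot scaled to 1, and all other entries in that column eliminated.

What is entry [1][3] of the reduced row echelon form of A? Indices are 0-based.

pivot(0,0)=-2: scale R0 → (1, 1/2, 0, 1)
  clear (1,0): R1 −= (3)R0 → (0, -11/2, 3, -6)
  clear (2,0): R2 −= (2)R0 → (0, 2, 4, -4)
pivot(1,1)=-11/2: scale R1 → (0, 1, -6/11, 12/11)
  clear (0,1): R0 −= (1/2)R1 → (1, 0, 3/11, 5/11)
  clear (2,1): R2 −= (2)R1 → (0, 0, 56/11, -68/11)
pivot(2,2)=56/11: scale R2 → (0, 0, 1, -17/14)
  clear (0,2): R0 −= (3/11)R2 → (1, 0, 0, 11/14)
  clear (1,2): R1 −= (-6/11)R2 → (0, 1, 0, 3/7)

M[1][3] = 3/7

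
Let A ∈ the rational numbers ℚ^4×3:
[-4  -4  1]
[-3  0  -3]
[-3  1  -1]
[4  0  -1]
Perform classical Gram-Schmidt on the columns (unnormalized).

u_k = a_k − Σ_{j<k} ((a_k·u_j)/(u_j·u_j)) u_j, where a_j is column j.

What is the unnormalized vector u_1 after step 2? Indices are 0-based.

Step 1: u_0 = a_0 = (-4, -3, -3, 4).
Step 2: u_1 = a_1 − (13/50)·u_0 = (-74/25, 39/50, 89/50, -26/25).

u_1 = (-74/25, 39/50, 89/50, -26/25)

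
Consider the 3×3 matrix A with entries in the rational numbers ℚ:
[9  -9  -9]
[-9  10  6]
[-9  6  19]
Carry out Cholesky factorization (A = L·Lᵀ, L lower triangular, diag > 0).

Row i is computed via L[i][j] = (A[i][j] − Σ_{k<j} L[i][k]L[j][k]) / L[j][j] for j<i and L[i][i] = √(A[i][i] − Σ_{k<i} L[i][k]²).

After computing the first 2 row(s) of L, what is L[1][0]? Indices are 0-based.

L[1][0] = -3

Step 1: L[0][0] = √(9) = 3.
  L[1][0] = (-9) / L[0][0] = -3.
Step 2: L[1][1] = √(1) = 1.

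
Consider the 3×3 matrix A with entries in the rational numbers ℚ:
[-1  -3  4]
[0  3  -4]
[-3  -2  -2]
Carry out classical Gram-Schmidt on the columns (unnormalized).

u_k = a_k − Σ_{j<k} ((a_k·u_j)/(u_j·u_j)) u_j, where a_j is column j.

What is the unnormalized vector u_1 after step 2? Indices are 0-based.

u_1 = (-21/10, 3, 7/10)

Step 1: u_0 = a_0 = (-1, 0, -3).
Step 2: u_1 = a_1 − (9/10)·u_0 = (-21/10, 3, 7/10).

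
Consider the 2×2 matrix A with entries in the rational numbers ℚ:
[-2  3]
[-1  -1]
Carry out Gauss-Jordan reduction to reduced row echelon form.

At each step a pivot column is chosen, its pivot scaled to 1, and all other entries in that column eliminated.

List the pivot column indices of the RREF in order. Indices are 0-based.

step 1: normalize row 0 (÷-2) = (1, -3/2)
  row 1: subtract -1×row0 = (0, -5/2)
step 2: normalize row 1 (÷-5/2) = (0, 1)
  row 0: subtract -3/2×row1 = (1, 0)

pivot columns: 0, 1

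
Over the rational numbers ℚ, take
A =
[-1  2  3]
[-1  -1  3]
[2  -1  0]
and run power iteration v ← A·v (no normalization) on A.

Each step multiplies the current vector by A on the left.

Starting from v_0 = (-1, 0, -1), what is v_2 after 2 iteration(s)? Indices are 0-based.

v_2 = (-8, -2, -2)

v_0 = (-1, 0, -1).
v_1 = A·v_0 = (-2, -2, -2).
v_2 = A·v_1 = (-8, -2, -2).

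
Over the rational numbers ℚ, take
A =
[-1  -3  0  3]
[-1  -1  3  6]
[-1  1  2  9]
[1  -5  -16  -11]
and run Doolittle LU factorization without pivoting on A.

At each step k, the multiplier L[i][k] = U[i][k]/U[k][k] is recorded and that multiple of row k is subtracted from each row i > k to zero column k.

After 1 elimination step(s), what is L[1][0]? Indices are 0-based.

k=0: U[0][0]=-1
  eliminate (1,0): mult=1, new row 1: (0, 2, 3, 3); set L[1][0]=1
  eliminate (2,0): mult=1, new row 2: (0, 4, 2, 6); set L[2][0]=1
  eliminate (3,0): mult=-1, new row 3: (0, -8, -16, -8); set L[3][0]=-1

L[1][0] = 1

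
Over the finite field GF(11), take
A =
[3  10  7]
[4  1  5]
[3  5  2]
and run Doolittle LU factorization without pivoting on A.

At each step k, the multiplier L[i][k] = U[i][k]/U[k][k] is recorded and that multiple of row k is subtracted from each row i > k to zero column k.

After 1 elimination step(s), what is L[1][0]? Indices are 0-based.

k=0: U[0][0]=3
  eliminate (1,0): mult=5, new row 1: (0, 6, 3); set L[1][0]=5
  eliminate (2,0): mult=1, new row 2: (0, 6, 6); set L[2][0]=1

L[1][0] = 5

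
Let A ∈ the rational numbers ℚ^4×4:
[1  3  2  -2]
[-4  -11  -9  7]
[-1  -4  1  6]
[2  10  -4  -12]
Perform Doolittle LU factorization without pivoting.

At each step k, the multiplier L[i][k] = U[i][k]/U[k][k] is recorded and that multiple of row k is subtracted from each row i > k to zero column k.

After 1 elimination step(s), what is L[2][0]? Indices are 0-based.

L[2][0] = -1

Step 1: pivot at (0,0) is 1.
  row1 ← row1 − (-4)·row0  ⇒  L[1][0]=-4, U row1=(0, 1, -1, -1)
  row2 ← row2 − (-1)·row0  ⇒  L[2][0]=-1, U row2=(0, -1, 3, 4)
  row3 ← row3 − (2)·row0  ⇒  L[3][0]=2, U row3=(0, 4, -8, -8)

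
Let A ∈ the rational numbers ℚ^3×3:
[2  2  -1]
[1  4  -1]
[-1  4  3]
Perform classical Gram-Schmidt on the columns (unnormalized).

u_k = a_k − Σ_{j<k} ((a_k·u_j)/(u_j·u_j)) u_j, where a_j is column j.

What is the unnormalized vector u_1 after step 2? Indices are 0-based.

u_1 = (2/3, 10/3, 14/3)

Step 1: u_0 = a_0 = (2, 1, -1).
Step 2: u_1 = a_1 − (2/3)·u_0 = (2/3, 10/3, 14/3).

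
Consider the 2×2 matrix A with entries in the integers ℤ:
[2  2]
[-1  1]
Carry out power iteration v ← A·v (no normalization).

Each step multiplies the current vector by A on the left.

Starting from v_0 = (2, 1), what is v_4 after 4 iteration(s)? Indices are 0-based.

v_0 = (2, 1).
v_1 = A·v_0 = (6, -1).
v_2 = A·v_1 = (10, -7).
v_3 = A·v_2 = (6, -17).
v_4 = A·v_3 = (-22, -23).

v_4 = (-22, -23)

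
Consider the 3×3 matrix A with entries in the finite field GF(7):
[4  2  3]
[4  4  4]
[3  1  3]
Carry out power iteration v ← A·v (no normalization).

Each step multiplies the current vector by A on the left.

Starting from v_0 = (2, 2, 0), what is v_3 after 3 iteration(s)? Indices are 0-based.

v_3 = (1, 1, 5)

v_0 = (2, 2, 0).
v_1 = A·v_0 = (5, 2, 1).
v_2 = A·v_1 = (6, 4, 6).
v_3 = A·v_2 = (1, 1, 5).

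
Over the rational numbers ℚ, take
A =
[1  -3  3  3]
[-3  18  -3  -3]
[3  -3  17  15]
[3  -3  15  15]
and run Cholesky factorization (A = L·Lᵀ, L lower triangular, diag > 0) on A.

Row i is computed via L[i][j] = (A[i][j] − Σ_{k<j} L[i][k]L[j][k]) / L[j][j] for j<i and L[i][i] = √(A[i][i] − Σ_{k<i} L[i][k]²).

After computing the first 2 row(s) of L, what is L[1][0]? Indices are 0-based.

L[1][0] = -3

Step 1: L[0][0] = √(1) = 1.
  L[1][0] = (-3) / L[0][0] = -3.
Step 2: L[1][1] = √(9) = 3.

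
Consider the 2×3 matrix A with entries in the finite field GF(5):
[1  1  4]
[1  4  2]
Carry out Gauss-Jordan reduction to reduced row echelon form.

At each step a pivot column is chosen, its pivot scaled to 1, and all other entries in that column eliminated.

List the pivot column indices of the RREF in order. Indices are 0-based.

pivot columns: 0, 1

[1] R0 /= 1  ⇒  (1, 1, 4)
     R1 -= 1·R0  ⇒  (0, 3, 3)
[2] R1 /= 3  ⇒  (0, 1, 1)
     R0 -= 1·R1  ⇒  (1, 0, 3)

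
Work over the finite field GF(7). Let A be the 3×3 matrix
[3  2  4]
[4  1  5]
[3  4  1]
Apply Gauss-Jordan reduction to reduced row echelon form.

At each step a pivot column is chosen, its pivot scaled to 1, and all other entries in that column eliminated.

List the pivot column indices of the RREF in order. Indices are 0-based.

pivot columns: 0, 1, 2

step 1: normalize row 0 (÷3) = (1, 3, 6)
  row 1: subtract 4×row0 = (0, 3, 2)
  row 2: subtract 3×row0 = (0, 2, 4)
step 2: normalize row 1 (÷3) = (0, 1, 3)
  row 0: subtract 3×row1 = (1, 0, 4)
  row 2: subtract 2×row1 = (0, 0, 5)
step 3: normalize row 2 (÷5) = (0, 0, 1)
  row 0: subtract 4×row2 = (1, 0, 0)
  row 1: subtract 3×row2 = (0, 1, 0)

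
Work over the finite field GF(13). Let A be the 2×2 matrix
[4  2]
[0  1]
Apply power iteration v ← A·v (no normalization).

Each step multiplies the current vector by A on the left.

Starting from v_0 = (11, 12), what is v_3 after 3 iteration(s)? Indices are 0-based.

v_3 = (12, 12)

v_0 = (11, 12).
v_1 = A·v_0 = (3, 12).
v_2 = A·v_1 = (10, 12).
v_3 = A·v_2 = (12, 12).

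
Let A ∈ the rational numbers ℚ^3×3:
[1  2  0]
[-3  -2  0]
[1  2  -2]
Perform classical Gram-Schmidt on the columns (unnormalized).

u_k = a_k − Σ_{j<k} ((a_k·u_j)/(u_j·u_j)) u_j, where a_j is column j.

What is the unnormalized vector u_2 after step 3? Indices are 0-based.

Step 1: u_0 = a_0 = (1, -3, 1).
Step 2: u_1 = a_1 − (10/11)·u_0 = (12/11, 8/11, 12/11).
Step 3: u_2 = a_2 − (-2/11)·u_0 − (-3/4)·u_1 = (1, 0, -1).

u_2 = (1, 0, -1)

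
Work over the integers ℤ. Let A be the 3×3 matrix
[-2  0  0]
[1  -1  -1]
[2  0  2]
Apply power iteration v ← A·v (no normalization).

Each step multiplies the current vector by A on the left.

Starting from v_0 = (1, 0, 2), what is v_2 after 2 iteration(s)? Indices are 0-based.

v_0 = (1, 0, 2).
v_1 = A·v_0 = (-2, -1, 6).
v_2 = A·v_1 = (4, -7, 8).

v_2 = (4, -7, 8)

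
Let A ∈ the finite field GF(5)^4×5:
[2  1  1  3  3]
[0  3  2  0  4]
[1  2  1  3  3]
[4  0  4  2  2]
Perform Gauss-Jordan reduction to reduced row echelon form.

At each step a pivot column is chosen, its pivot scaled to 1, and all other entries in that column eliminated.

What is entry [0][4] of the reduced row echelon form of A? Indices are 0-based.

M[0][4] = 0

pivot(0,0)=2: scale R0 → (1, 3, 3, 4, 4)
  clear (2,0): R2 −= (1)R0 → (0, 4, 3, 4, 4)
  clear (3,0): R3 −= (4)R0 → (0, 3, 2, 1, 1)
pivot(1,1)=3: scale R1 → (0, 1, 4, 0, 3)
  clear (0,1): R0 −= (3)R1 → (1, 0, 1, 4, 0)
  clear (2,1): R2 −= (4)R1 → (0, 0, 2, 4, 2)
  clear (3,1): R3 −= (3)R1 → (0, 0, 0, 1, 2)
pivot(2,2)=2: scale R2 → (0, 0, 1, 2, 1)
  clear (0,2): R0 −= (1)R2 → (1, 0, 0, 2, 4)
  clear (1,2): R1 −= (4)R2 → (0, 1, 0, 2, 4)
pivot(3,3)=1: scale R3 → (0, 0, 0, 1, 2)
  clear (0,3): R0 −= (2)R3 → (1, 0, 0, 0, 0)
  clear (1,3): R1 −= (2)R3 → (0, 1, 0, 0, 0)
  clear (2,3): R2 −= (2)R3 → (0, 0, 1, 0, 2)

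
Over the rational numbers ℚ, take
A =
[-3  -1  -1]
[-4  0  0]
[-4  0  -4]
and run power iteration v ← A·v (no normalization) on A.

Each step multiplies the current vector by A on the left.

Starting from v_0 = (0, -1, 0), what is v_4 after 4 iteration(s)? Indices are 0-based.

v_4 = (-91, -68, -180)

v_0 = (0, -1, 0).
v_1 = A·v_0 = (1, 0, 0).
v_2 = A·v_1 = (-3, -4, -4).
v_3 = A·v_2 = (17, 12, 28).
v_4 = A·v_3 = (-91, -68, -180).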